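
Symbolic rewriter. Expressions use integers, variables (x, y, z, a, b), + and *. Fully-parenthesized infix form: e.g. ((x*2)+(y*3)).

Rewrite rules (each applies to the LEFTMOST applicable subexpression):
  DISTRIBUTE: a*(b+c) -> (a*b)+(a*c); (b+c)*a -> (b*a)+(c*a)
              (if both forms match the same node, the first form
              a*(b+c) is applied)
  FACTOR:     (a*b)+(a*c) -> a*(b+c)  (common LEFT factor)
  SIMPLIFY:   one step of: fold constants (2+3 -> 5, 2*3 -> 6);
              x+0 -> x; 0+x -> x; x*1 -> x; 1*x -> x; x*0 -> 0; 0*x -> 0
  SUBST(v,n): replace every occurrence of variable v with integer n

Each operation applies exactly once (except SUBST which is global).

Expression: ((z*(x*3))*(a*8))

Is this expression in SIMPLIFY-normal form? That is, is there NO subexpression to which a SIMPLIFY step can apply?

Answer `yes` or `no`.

Expression: ((z*(x*3))*(a*8))
Scanning for simplifiable subexpressions (pre-order)...
  at root: ((z*(x*3))*(a*8)) (not simplifiable)
  at L: (z*(x*3)) (not simplifiable)
  at LR: (x*3) (not simplifiable)
  at R: (a*8) (not simplifiable)
Result: no simplifiable subexpression found -> normal form.

Answer: yes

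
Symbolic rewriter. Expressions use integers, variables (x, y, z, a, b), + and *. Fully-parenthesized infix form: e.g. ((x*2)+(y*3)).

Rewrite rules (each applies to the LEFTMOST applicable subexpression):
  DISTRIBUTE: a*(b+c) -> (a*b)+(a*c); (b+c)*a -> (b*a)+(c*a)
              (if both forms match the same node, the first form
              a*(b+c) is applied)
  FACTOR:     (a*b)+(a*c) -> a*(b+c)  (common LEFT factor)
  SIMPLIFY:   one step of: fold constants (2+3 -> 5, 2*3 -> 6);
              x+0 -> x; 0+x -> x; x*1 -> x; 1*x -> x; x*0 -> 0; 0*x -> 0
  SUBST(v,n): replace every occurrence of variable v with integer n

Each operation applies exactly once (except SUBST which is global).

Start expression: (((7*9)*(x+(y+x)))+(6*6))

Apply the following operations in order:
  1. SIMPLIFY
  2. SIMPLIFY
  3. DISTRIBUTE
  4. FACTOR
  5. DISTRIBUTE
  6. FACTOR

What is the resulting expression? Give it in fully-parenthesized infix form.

Answer: ((63*(x+(y+x)))+36)

Derivation:
Start: (((7*9)*(x+(y+x)))+(6*6))
Apply SIMPLIFY at LL (target: (7*9)): (((7*9)*(x+(y+x)))+(6*6)) -> ((63*(x+(y+x)))+(6*6))
Apply SIMPLIFY at R (target: (6*6)): ((63*(x+(y+x)))+(6*6)) -> ((63*(x+(y+x)))+36)
Apply DISTRIBUTE at L (target: (63*(x+(y+x)))): ((63*(x+(y+x)))+36) -> (((63*x)+(63*(y+x)))+36)
Apply FACTOR at L (target: ((63*x)+(63*(y+x)))): (((63*x)+(63*(y+x)))+36) -> ((63*(x+(y+x)))+36)
Apply DISTRIBUTE at L (target: (63*(x+(y+x)))): ((63*(x+(y+x)))+36) -> (((63*x)+(63*(y+x)))+36)
Apply FACTOR at L (target: ((63*x)+(63*(y+x)))): (((63*x)+(63*(y+x)))+36) -> ((63*(x+(y+x)))+36)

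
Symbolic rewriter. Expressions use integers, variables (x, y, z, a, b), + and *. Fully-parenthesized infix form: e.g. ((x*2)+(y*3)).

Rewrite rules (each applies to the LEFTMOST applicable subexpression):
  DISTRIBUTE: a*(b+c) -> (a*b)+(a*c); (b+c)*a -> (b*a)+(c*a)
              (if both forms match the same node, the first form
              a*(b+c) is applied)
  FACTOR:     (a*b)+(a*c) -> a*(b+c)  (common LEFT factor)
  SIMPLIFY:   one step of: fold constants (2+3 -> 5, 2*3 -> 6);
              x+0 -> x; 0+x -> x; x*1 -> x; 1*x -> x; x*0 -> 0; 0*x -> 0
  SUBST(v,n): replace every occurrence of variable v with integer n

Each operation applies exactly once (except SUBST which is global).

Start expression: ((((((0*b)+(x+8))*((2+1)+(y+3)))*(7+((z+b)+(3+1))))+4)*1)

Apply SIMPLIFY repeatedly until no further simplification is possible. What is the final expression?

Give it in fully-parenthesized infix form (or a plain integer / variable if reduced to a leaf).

Answer: ((((x+8)*(3+(y+3)))*(7+((z+b)+4)))+4)

Derivation:
Start: ((((((0*b)+(x+8))*((2+1)+(y+3)))*(7+((z+b)+(3+1))))+4)*1)
Step 1: at root: ((((((0*b)+(x+8))*((2+1)+(y+3)))*(7+((z+b)+(3+1))))+4)*1) -> (((((0*b)+(x+8))*((2+1)+(y+3)))*(7+((z+b)+(3+1))))+4); overall: ((((((0*b)+(x+8))*((2+1)+(y+3)))*(7+((z+b)+(3+1))))+4)*1) -> (((((0*b)+(x+8))*((2+1)+(y+3)))*(7+((z+b)+(3+1))))+4)
Step 2: at LLLL: (0*b) -> 0; overall: (((((0*b)+(x+8))*((2+1)+(y+3)))*(7+((z+b)+(3+1))))+4) -> ((((0+(x+8))*((2+1)+(y+3)))*(7+((z+b)+(3+1))))+4)
Step 3: at LLL: (0+(x+8)) -> (x+8); overall: ((((0+(x+8))*((2+1)+(y+3)))*(7+((z+b)+(3+1))))+4) -> ((((x+8)*((2+1)+(y+3)))*(7+((z+b)+(3+1))))+4)
Step 4: at LLRL: (2+1) -> 3; overall: ((((x+8)*((2+1)+(y+3)))*(7+((z+b)+(3+1))))+4) -> ((((x+8)*(3+(y+3)))*(7+((z+b)+(3+1))))+4)
Step 5: at LRRR: (3+1) -> 4; overall: ((((x+8)*(3+(y+3)))*(7+((z+b)+(3+1))))+4) -> ((((x+8)*(3+(y+3)))*(7+((z+b)+4)))+4)
Fixed point: ((((x+8)*(3+(y+3)))*(7+((z+b)+4)))+4)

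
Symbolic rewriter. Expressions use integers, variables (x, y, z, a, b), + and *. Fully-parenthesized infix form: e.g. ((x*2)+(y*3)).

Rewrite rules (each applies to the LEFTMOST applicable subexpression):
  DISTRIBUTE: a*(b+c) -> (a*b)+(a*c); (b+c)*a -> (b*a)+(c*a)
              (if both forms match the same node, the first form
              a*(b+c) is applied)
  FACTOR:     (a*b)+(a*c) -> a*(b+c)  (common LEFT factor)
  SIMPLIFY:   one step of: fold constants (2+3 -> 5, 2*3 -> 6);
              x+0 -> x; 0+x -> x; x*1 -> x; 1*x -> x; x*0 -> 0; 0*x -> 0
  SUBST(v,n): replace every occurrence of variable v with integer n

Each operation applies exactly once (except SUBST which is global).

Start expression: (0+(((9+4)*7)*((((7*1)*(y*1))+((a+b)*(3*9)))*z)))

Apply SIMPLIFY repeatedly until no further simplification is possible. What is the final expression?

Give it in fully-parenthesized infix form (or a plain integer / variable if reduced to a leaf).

Start: (0+(((9+4)*7)*((((7*1)*(y*1))+((a+b)*(3*9)))*z)))
Step 1: at root: (0+(((9+4)*7)*((((7*1)*(y*1))+((a+b)*(3*9)))*z))) -> (((9+4)*7)*((((7*1)*(y*1))+((a+b)*(3*9)))*z)); overall: (0+(((9+4)*7)*((((7*1)*(y*1))+((a+b)*(3*9)))*z))) -> (((9+4)*7)*((((7*1)*(y*1))+((a+b)*(3*9)))*z))
Step 2: at LL: (9+4) -> 13; overall: (((9+4)*7)*((((7*1)*(y*1))+((a+b)*(3*9)))*z)) -> ((13*7)*((((7*1)*(y*1))+((a+b)*(3*9)))*z))
Step 3: at L: (13*7) -> 91; overall: ((13*7)*((((7*1)*(y*1))+((a+b)*(3*9)))*z)) -> (91*((((7*1)*(y*1))+((a+b)*(3*9)))*z))
Step 4: at RLLL: (7*1) -> 7; overall: (91*((((7*1)*(y*1))+((a+b)*(3*9)))*z)) -> (91*(((7*(y*1))+((a+b)*(3*9)))*z))
Step 5: at RLLR: (y*1) -> y; overall: (91*(((7*(y*1))+((a+b)*(3*9)))*z)) -> (91*(((7*y)+((a+b)*(3*9)))*z))
Step 6: at RLRR: (3*9) -> 27; overall: (91*(((7*y)+((a+b)*(3*9)))*z)) -> (91*(((7*y)+((a+b)*27))*z))
Fixed point: (91*(((7*y)+((a+b)*27))*z))

Answer: (91*(((7*y)+((a+b)*27))*z))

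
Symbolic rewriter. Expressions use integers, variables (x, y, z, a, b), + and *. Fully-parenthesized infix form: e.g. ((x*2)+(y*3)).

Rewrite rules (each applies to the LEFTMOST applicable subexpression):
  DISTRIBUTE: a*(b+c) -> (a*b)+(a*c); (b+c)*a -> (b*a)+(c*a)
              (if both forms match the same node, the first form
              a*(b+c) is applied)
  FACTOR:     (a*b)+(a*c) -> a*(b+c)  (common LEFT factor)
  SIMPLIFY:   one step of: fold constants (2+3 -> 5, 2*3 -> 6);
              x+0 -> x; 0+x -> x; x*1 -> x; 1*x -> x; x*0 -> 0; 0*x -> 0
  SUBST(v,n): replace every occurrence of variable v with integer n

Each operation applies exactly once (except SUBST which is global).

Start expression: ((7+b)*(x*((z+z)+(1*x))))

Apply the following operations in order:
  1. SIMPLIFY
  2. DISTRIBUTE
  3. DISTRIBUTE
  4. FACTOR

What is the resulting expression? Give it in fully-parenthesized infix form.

Answer: ((7*(x*((z+z)+x)))+(b*(x*((z+z)+x))))

Derivation:
Start: ((7+b)*(x*((z+z)+(1*x))))
Apply SIMPLIFY at RRR (target: (1*x)): ((7+b)*(x*((z+z)+(1*x)))) -> ((7+b)*(x*((z+z)+x)))
Apply DISTRIBUTE at root (target: ((7+b)*(x*((z+z)+x)))): ((7+b)*(x*((z+z)+x))) -> ((7*(x*((z+z)+x)))+(b*(x*((z+z)+x))))
Apply DISTRIBUTE at LR (target: (x*((z+z)+x))): ((7*(x*((z+z)+x)))+(b*(x*((z+z)+x)))) -> ((7*((x*(z+z))+(x*x)))+(b*(x*((z+z)+x))))
Apply FACTOR at LR (target: ((x*(z+z))+(x*x))): ((7*((x*(z+z))+(x*x)))+(b*(x*((z+z)+x)))) -> ((7*(x*((z+z)+x)))+(b*(x*((z+z)+x))))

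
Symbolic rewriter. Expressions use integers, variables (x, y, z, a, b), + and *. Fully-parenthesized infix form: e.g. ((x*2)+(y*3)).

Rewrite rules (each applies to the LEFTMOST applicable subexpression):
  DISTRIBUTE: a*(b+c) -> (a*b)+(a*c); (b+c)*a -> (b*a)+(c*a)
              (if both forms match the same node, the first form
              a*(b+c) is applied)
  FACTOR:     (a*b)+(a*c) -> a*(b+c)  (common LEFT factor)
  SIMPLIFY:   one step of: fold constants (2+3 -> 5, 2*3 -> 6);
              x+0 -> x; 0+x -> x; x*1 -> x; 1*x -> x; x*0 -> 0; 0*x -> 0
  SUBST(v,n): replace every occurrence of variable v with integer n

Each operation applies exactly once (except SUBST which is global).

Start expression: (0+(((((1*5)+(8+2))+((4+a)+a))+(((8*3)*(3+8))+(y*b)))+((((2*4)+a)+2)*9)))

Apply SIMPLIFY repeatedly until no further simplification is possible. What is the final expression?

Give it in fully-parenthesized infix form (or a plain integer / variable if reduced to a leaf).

Answer: (((15+((4+a)+a))+(264+(y*b)))+(((8+a)+2)*9))

Derivation:
Start: (0+(((((1*5)+(8+2))+((4+a)+a))+(((8*3)*(3+8))+(y*b)))+((((2*4)+a)+2)*9)))
Step 1: at root: (0+(((((1*5)+(8+2))+((4+a)+a))+(((8*3)*(3+8))+(y*b)))+((((2*4)+a)+2)*9))) -> (((((1*5)+(8+2))+((4+a)+a))+(((8*3)*(3+8))+(y*b)))+((((2*4)+a)+2)*9)); overall: (0+(((((1*5)+(8+2))+((4+a)+a))+(((8*3)*(3+8))+(y*b)))+((((2*4)+a)+2)*9))) -> (((((1*5)+(8+2))+((4+a)+a))+(((8*3)*(3+8))+(y*b)))+((((2*4)+a)+2)*9))
Step 2: at LLLL: (1*5) -> 5; overall: (((((1*5)+(8+2))+((4+a)+a))+(((8*3)*(3+8))+(y*b)))+((((2*4)+a)+2)*9)) -> ((((5+(8+2))+((4+a)+a))+(((8*3)*(3+8))+(y*b)))+((((2*4)+a)+2)*9))
Step 3: at LLLR: (8+2) -> 10; overall: ((((5+(8+2))+((4+a)+a))+(((8*3)*(3+8))+(y*b)))+((((2*4)+a)+2)*9)) -> ((((5+10)+((4+a)+a))+(((8*3)*(3+8))+(y*b)))+((((2*4)+a)+2)*9))
Step 4: at LLL: (5+10) -> 15; overall: ((((5+10)+((4+a)+a))+(((8*3)*(3+8))+(y*b)))+((((2*4)+a)+2)*9)) -> (((15+((4+a)+a))+(((8*3)*(3+8))+(y*b)))+((((2*4)+a)+2)*9))
Step 5: at LRLL: (8*3) -> 24; overall: (((15+((4+a)+a))+(((8*3)*(3+8))+(y*b)))+((((2*4)+a)+2)*9)) -> (((15+((4+a)+a))+((24*(3+8))+(y*b)))+((((2*4)+a)+2)*9))
Step 6: at LRLR: (3+8) -> 11; overall: (((15+((4+a)+a))+((24*(3+8))+(y*b)))+((((2*4)+a)+2)*9)) -> (((15+((4+a)+a))+((24*11)+(y*b)))+((((2*4)+a)+2)*9))
Step 7: at LRL: (24*11) -> 264; overall: (((15+((4+a)+a))+((24*11)+(y*b)))+((((2*4)+a)+2)*9)) -> (((15+((4+a)+a))+(264+(y*b)))+((((2*4)+a)+2)*9))
Step 8: at RLLL: (2*4) -> 8; overall: (((15+((4+a)+a))+(264+(y*b)))+((((2*4)+a)+2)*9)) -> (((15+((4+a)+a))+(264+(y*b)))+(((8+a)+2)*9))
Fixed point: (((15+((4+a)+a))+(264+(y*b)))+(((8+a)+2)*9))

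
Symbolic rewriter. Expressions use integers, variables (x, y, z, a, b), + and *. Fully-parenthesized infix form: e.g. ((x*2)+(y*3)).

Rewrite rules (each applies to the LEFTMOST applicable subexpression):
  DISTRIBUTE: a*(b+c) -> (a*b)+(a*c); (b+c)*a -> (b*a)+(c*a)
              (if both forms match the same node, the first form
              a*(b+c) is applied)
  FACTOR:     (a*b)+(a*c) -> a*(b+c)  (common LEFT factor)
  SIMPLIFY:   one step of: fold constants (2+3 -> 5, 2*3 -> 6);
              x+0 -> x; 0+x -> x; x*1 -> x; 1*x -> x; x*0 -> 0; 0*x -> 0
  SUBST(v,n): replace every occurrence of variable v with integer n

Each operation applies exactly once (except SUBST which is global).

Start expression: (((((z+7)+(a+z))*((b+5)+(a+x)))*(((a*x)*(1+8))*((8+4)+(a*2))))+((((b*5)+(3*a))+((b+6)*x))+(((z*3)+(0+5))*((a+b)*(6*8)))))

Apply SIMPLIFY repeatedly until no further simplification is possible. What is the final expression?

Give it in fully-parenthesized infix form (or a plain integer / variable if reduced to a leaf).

Answer: (((((z+7)+(a+z))*((b+5)+(a+x)))*(((a*x)*9)*(12+(a*2))))+((((b*5)+(3*a))+((b+6)*x))+(((z*3)+5)*((a+b)*48))))

Derivation:
Start: (((((z+7)+(a+z))*((b+5)+(a+x)))*(((a*x)*(1+8))*((8+4)+(a*2))))+((((b*5)+(3*a))+((b+6)*x))+(((z*3)+(0+5))*((a+b)*(6*8)))))
Step 1: at LRLR: (1+8) -> 9; overall: (((((z+7)+(a+z))*((b+5)+(a+x)))*(((a*x)*(1+8))*((8+4)+(a*2))))+((((b*5)+(3*a))+((b+6)*x))+(((z*3)+(0+5))*((a+b)*(6*8))))) -> (((((z+7)+(a+z))*((b+5)+(a+x)))*(((a*x)*9)*((8+4)+(a*2))))+((((b*5)+(3*a))+((b+6)*x))+(((z*3)+(0+5))*((a+b)*(6*8)))))
Step 2: at LRRL: (8+4) -> 12; overall: (((((z+7)+(a+z))*((b+5)+(a+x)))*(((a*x)*9)*((8+4)+(a*2))))+((((b*5)+(3*a))+((b+6)*x))+(((z*3)+(0+5))*((a+b)*(6*8))))) -> (((((z+7)+(a+z))*((b+5)+(a+x)))*(((a*x)*9)*(12+(a*2))))+((((b*5)+(3*a))+((b+6)*x))+(((z*3)+(0+5))*((a+b)*(6*8)))))
Step 3: at RRLR: (0+5) -> 5; overall: (((((z+7)+(a+z))*((b+5)+(a+x)))*(((a*x)*9)*(12+(a*2))))+((((b*5)+(3*a))+((b+6)*x))+(((z*3)+(0+5))*((a+b)*(6*8))))) -> (((((z+7)+(a+z))*((b+5)+(a+x)))*(((a*x)*9)*(12+(a*2))))+((((b*5)+(3*a))+((b+6)*x))+(((z*3)+5)*((a+b)*(6*8)))))
Step 4: at RRRR: (6*8) -> 48; overall: (((((z+7)+(a+z))*((b+5)+(a+x)))*(((a*x)*9)*(12+(a*2))))+((((b*5)+(3*a))+((b+6)*x))+(((z*3)+5)*((a+b)*(6*8))))) -> (((((z+7)+(a+z))*((b+5)+(a+x)))*(((a*x)*9)*(12+(a*2))))+((((b*5)+(3*a))+((b+6)*x))+(((z*3)+5)*((a+b)*48))))
Fixed point: (((((z+7)+(a+z))*((b+5)+(a+x)))*(((a*x)*9)*(12+(a*2))))+((((b*5)+(3*a))+((b+6)*x))+(((z*3)+5)*((a+b)*48))))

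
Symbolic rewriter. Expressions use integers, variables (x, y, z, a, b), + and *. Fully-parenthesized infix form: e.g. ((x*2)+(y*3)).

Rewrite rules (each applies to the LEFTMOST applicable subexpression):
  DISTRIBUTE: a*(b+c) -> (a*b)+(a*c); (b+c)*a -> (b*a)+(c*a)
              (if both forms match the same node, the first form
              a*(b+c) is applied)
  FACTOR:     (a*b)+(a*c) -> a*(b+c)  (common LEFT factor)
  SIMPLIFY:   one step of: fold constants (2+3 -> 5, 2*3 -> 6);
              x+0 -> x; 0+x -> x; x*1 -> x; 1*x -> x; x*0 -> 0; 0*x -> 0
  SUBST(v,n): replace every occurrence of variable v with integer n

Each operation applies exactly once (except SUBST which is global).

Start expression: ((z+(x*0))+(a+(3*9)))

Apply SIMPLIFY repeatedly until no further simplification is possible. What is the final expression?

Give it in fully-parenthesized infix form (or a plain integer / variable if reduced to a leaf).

Start: ((z+(x*0))+(a+(3*9)))
Step 1: at LR: (x*0) -> 0; overall: ((z+(x*0))+(a+(3*9))) -> ((z+0)+(a+(3*9)))
Step 2: at L: (z+0) -> z; overall: ((z+0)+(a+(3*9))) -> (z+(a+(3*9)))
Step 3: at RR: (3*9) -> 27; overall: (z+(a+(3*9))) -> (z+(a+27))
Fixed point: (z+(a+27))

Answer: (z+(a+27))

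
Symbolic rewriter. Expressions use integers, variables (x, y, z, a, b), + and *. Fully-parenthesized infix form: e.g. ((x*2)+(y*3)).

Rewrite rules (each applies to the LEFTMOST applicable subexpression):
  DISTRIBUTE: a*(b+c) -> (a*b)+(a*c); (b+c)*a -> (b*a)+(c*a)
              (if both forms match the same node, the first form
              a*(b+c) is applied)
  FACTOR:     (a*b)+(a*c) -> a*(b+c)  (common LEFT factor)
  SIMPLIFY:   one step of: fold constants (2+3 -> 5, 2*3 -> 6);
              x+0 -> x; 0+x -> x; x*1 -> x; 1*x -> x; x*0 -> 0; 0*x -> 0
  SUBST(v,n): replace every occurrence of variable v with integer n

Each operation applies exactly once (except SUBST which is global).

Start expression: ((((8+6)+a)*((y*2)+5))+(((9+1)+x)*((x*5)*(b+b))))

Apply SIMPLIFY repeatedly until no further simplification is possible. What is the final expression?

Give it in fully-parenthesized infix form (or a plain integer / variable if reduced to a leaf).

Answer: (((14+a)*((y*2)+5))+((10+x)*((x*5)*(b+b))))

Derivation:
Start: ((((8+6)+a)*((y*2)+5))+(((9+1)+x)*((x*5)*(b+b))))
Step 1: at LLL: (8+6) -> 14; overall: ((((8+6)+a)*((y*2)+5))+(((9+1)+x)*((x*5)*(b+b)))) -> (((14+a)*((y*2)+5))+(((9+1)+x)*((x*5)*(b+b))))
Step 2: at RLL: (9+1) -> 10; overall: (((14+a)*((y*2)+5))+(((9+1)+x)*((x*5)*(b+b)))) -> (((14+a)*((y*2)+5))+((10+x)*((x*5)*(b+b))))
Fixed point: (((14+a)*((y*2)+5))+((10+x)*((x*5)*(b+b))))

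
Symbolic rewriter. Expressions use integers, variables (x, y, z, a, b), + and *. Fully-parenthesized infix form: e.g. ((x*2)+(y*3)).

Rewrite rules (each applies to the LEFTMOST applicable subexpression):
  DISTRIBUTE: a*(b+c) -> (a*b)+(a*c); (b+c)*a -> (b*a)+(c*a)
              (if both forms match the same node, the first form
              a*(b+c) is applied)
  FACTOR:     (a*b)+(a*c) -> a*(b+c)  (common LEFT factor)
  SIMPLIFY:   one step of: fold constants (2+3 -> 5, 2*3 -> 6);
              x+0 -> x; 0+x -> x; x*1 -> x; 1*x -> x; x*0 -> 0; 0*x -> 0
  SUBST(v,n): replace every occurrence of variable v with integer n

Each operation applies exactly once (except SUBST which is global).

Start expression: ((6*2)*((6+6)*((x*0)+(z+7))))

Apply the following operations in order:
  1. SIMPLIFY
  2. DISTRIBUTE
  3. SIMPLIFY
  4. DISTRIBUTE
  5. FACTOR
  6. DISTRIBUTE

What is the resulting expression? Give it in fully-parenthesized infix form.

Answer: ((12*(12*(x*0)))+(12*((6+6)*(z+7))))

Derivation:
Start: ((6*2)*((6+6)*((x*0)+(z+7))))
Apply SIMPLIFY at L (target: (6*2)): ((6*2)*((6+6)*((x*0)+(z+7)))) -> (12*((6+6)*((x*0)+(z+7))))
Apply DISTRIBUTE at R (target: ((6+6)*((x*0)+(z+7)))): (12*((6+6)*((x*0)+(z+7)))) -> (12*(((6+6)*(x*0))+((6+6)*(z+7))))
Apply SIMPLIFY at RLL (target: (6+6)): (12*(((6+6)*(x*0))+((6+6)*(z+7)))) -> (12*((12*(x*0))+((6+6)*(z+7))))
Apply DISTRIBUTE at root (target: (12*((12*(x*0))+((6+6)*(z+7))))): (12*((12*(x*0))+((6+6)*(z+7)))) -> ((12*(12*(x*0)))+(12*((6+6)*(z+7))))
Apply FACTOR at root (target: ((12*(12*(x*0)))+(12*((6+6)*(z+7))))): ((12*(12*(x*0)))+(12*((6+6)*(z+7)))) -> (12*((12*(x*0))+((6+6)*(z+7))))
Apply DISTRIBUTE at root (target: (12*((12*(x*0))+((6+6)*(z+7))))): (12*((12*(x*0))+((6+6)*(z+7)))) -> ((12*(12*(x*0)))+(12*((6+6)*(z+7))))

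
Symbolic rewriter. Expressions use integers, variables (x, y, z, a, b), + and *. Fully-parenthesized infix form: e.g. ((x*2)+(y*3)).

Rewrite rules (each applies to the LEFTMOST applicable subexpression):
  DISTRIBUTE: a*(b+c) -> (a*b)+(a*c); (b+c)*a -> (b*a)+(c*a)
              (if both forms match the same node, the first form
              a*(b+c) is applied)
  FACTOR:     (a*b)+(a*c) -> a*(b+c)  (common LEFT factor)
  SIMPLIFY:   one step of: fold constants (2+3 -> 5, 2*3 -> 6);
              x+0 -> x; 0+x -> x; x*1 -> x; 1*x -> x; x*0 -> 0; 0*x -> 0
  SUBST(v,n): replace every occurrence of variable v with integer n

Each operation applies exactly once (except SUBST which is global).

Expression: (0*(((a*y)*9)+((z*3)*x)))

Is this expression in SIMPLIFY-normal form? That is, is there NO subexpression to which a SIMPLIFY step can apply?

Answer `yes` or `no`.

Answer: no

Derivation:
Expression: (0*(((a*y)*9)+((z*3)*x)))
Scanning for simplifiable subexpressions (pre-order)...
  at root: (0*(((a*y)*9)+((z*3)*x))) (SIMPLIFIABLE)
  at R: (((a*y)*9)+((z*3)*x)) (not simplifiable)
  at RL: ((a*y)*9) (not simplifiable)
  at RLL: (a*y) (not simplifiable)
  at RR: ((z*3)*x) (not simplifiable)
  at RRL: (z*3) (not simplifiable)
Found simplifiable subexpr at path root: (0*(((a*y)*9)+((z*3)*x)))
One SIMPLIFY step would give: 0
-> NOT in normal form.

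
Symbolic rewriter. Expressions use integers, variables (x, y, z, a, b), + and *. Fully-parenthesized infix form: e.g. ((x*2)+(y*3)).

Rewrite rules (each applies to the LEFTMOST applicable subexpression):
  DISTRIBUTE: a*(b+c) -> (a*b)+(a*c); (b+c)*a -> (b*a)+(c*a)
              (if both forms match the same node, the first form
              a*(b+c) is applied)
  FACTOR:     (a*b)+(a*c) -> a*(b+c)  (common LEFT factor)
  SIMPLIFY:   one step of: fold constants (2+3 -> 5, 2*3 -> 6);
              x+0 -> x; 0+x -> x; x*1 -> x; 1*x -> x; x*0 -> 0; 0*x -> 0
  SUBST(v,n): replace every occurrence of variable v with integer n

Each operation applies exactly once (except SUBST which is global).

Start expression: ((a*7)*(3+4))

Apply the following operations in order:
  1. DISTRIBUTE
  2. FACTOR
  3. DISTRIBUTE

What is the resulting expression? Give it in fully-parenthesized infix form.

Answer: (((a*7)*3)+((a*7)*4))

Derivation:
Start: ((a*7)*(3+4))
Apply DISTRIBUTE at root (target: ((a*7)*(3+4))): ((a*7)*(3+4)) -> (((a*7)*3)+((a*7)*4))
Apply FACTOR at root (target: (((a*7)*3)+((a*7)*4))): (((a*7)*3)+((a*7)*4)) -> ((a*7)*(3+4))
Apply DISTRIBUTE at root (target: ((a*7)*(3+4))): ((a*7)*(3+4)) -> (((a*7)*3)+((a*7)*4))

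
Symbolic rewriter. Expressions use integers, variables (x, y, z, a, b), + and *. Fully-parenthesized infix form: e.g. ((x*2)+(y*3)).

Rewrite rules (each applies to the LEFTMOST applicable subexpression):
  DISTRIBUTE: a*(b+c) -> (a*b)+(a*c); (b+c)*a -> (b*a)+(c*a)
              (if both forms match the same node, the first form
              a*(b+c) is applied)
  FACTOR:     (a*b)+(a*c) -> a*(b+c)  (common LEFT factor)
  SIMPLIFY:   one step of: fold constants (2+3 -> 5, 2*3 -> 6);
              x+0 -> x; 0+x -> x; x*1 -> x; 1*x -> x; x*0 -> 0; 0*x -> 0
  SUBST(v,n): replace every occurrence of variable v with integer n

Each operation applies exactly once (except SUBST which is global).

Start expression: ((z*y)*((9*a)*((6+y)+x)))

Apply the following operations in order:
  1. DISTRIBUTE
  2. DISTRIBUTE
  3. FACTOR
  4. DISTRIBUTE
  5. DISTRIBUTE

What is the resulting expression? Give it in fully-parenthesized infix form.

Start: ((z*y)*((9*a)*((6+y)+x)))
Apply DISTRIBUTE at R (target: ((9*a)*((6+y)+x))): ((z*y)*((9*a)*((6+y)+x))) -> ((z*y)*(((9*a)*(6+y))+((9*a)*x)))
Apply DISTRIBUTE at root (target: ((z*y)*(((9*a)*(6+y))+((9*a)*x)))): ((z*y)*(((9*a)*(6+y))+((9*a)*x))) -> (((z*y)*((9*a)*(6+y)))+((z*y)*((9*a)*x)))
Apply FACTOR at root (target: (((z*y)*((9*a)*(6+y)))+((z*y)*((9*a)*x)))): (((z*y)*((9*a)*(6+y)))+((z*y)*((9*a)*x))) -> ((z*y)*(((9*a)*(6+y))+((9*a)*x)))
Apply DISTRIBUTE at root (target: ((z*y)*(((9*a)*(6+y))+((9*a)*x)))): ((z*y)*(((9*a)*(6+y))+((9*a)*x))) -> (((z*y)*((9*a)*(6+y)))+((z*y)*((9*a)*x)))
Apply DISTRIBUTE at LR (target: ((9*a)*(6+y))): (((z*y)*((9*a)*(6+y)))+((z*y)*((9*a)*x))) -> (((z*y)*(((9*a)*6)+((9*a)*y)))+((z*y)*((9*a)*x)))

Answer: (((z*y)*(((9*a)*6)+((9*a)*y)))+((z*y)*((9*a)*x)))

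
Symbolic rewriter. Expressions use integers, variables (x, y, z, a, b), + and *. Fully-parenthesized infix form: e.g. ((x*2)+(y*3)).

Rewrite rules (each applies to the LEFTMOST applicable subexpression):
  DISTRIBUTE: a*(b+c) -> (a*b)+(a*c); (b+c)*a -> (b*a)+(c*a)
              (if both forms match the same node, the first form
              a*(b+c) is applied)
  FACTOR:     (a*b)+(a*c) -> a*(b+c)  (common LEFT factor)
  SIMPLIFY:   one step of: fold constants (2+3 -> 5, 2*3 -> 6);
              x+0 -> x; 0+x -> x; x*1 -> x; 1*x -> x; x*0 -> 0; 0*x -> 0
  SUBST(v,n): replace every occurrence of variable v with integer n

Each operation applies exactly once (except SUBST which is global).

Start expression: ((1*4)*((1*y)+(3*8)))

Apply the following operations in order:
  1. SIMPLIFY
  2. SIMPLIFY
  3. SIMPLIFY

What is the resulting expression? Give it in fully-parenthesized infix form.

Answer: (4*(y+24))

Derivation:
Start: ((1*4)*((1*y)+(3*8)))
Apply SIMPLIFY at L (target: (1*4)): ((1*4)*((1*y)+(3*8))) -> (4*((1*y)+(3*8)))
Apply SIMPLIFY at RL (target: (1*y)): (4*((1*y)+(3*8))) -> (4*(y+(3*8)))
Apply SIMPLIFY at RR (target: (3*8)): (4*(y+(3*8))) -> (4*(y+24))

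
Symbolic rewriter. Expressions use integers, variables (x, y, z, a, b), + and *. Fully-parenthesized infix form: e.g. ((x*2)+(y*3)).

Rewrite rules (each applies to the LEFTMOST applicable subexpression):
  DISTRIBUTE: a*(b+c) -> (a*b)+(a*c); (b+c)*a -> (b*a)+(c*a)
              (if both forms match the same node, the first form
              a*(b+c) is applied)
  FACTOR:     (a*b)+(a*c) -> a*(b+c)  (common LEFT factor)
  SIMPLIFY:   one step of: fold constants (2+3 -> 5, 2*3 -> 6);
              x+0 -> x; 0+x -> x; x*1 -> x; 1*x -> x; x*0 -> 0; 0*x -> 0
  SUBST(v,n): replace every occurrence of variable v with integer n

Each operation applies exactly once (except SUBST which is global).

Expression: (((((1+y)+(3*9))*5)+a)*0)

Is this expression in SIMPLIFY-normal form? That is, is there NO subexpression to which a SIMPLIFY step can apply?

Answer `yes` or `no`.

Answer: no

Derivation:
Expression: (((((1+y)+(3*9))*5)+a)*0)
Scanning for simplifiable subexpressions (pre-order)...
  at root: (((((1+y)+(3*9))*5)+a)*0) (SIMPLIFIABLE)
  at L: ((((1+y)+(3*9))*5)+a) (not simplifiable)
  at LL: (((1+y)+(3*9))*5) (not simplifiable)
  at LLL: ((1+y)+(3*9)) (not simplifiable)
  at LLLL: (1+y) (not simplifiable)
  at LLLR: (3*9) (SIMPLIFIABLE)
Found simplifiable subexpr at path root: (((((1+y)+(3*9))*5)+a)*0)
One SIMPLIFY step would give: 0
-> NOT in normal form.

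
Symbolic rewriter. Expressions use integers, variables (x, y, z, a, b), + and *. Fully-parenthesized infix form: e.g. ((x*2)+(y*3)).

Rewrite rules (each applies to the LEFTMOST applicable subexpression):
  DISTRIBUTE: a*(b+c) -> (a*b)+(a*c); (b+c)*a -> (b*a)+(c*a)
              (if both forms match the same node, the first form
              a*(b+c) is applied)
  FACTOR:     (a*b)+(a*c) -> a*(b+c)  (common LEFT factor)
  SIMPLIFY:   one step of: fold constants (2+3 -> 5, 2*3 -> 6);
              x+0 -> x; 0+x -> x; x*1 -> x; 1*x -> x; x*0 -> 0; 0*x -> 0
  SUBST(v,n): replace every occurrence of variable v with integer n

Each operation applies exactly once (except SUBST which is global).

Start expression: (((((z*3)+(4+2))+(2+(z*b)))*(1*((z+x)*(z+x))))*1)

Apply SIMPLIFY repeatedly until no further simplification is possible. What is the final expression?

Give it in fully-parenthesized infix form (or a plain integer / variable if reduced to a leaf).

Answer: ((((z*3)+6)+(2+(z*b)))*((z+x)*(z+x)))

Derivation:
Start: (((((z*3)+(4+2))+(2+(z*b)))*(1*((z+x)*(z+x))))*1)
Step 1: at root: (((((z*3)+(4+2))+(2+(z*b)))*(1*((z+x)*(z+x))))*1) -> ((((z*3)+(4+2))+(2+(z*b)))*(1*((z+x)*(z+x)))); overall: (((((z*3)+(4+2))+(2+(z*b)))*(1*((z+x)*(z+x))))*1) -> ((((z*3)+(4+2))+(2+(z*b)))*(1*((z+x)*(z+x))))
Step 2: at LLR: (4+2) -> 6; overall: ((((z*3)+(4+2))+(2+(z*b)))*(1*((z+x)*(z+x)))) -> ((((z*3)+6)+(2+(z*b)))*(1*((z+x)*(z+x))))
Step 3: at R: (1*((z+x)*(z+x))) -> ((z+x)*(z+x)); overall: ((((z*3)+6)+(2+(z*b)))*(1*((z+x)*(z+x)))) -> ((((z*3)+6)+(2+(z*b)))*((z+x)*(z+x)))
Fixed point: ((((z*3)+6)+(2+(z*b)))*((z+x)*(z+x)))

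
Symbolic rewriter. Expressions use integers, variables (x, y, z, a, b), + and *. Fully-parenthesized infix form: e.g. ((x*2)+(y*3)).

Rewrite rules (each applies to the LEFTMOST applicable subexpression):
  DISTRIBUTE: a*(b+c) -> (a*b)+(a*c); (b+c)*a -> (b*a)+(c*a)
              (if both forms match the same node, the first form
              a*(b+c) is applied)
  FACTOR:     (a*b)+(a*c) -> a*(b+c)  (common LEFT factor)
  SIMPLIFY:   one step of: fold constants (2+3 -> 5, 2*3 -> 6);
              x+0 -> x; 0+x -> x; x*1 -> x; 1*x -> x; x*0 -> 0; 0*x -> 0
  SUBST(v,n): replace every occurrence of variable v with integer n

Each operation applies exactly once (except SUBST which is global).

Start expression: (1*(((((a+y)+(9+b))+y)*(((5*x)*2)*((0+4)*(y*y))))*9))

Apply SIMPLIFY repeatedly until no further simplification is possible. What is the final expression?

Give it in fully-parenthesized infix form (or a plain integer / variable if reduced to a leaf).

Answer: (((((a+y)+(9+b))+y)*(((5*x)*2)*(4*(y*y))))*9)

Derivation:
Start: (1*(((((a+y)+(9+b))+y)*(((5*x)*2)*((0+4)*(y*y))))*9))
Step 1: at root: (1*(((((a+y)+(9+b))+y)*(((5*x)*2)*((0+4)*(y*y))))*9)) -> (((((a+y)+(9+b))+y)*(((5*x)*2)*((0+4)*(y*y))))*9); overall: (1*(((((a+y)+(9+b))+y)*(((5*x)*2)*((0+4)*(y*y))))*9)) -> (((((a+y)+(9+b))+y)*(((5*x)*2)*((0+4)*(y*y))))*9)
Step 2: at LRRL: (0+4) -> 4; overall: (((((a+y)+(9+b))+y)*(((5*x)*2)*((0+4)*(y*y))))*9) -> (((((a+y)+(9+b))+y)*(((5*x)*2)*(4*(y*y))))*9)
Fixed point: (((((a+y)+(9+b))+y)*(((5*x)*2)*(4*(y*y))))*9)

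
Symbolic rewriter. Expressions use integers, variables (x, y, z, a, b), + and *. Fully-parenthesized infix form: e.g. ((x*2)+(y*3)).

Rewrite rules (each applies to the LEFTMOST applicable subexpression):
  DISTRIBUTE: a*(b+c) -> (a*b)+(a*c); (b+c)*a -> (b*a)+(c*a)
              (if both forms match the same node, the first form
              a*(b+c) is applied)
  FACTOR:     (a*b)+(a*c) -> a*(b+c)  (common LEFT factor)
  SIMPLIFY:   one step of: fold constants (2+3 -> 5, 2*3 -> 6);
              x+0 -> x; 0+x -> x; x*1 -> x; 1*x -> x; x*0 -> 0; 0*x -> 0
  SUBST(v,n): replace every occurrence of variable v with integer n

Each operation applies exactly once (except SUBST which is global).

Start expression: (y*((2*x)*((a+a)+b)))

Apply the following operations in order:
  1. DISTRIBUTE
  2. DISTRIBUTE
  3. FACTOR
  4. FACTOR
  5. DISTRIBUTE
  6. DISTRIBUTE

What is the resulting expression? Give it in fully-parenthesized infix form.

Start: (y*((2*x)*((a+a)+b)))
Apply DISTRIBUTE at R (target: ((2*x)*((a+a)+b))): (y*((2*x)*((a+a)+b))) -> (y*(((2*x)*(a+a))+((2*x)*b)))
Apply DISTRIBUTE at root (target: (y*(((2*x)*(a+a))+((2*x)*b)))): (y*(((2*x)*(a+a))+((2*x)*b))) -> ((y*((2*x)*(a+a)))+(y*((2*x)*b)))
Apply FACTOR at root (target: ((y*((2*x)*(a+a)))+(y*((2*x)*b)))): ((y*((2*x)*(a+a)))+(y*((2*x)*b))) -> (y*(((2*x)*(a+a))+((2*x)*b)))
Apply FACTOR at R (target: (((2*x)*(a+a))+((2*x)*b))): (y*(((2*x)*(a+a))+((2*x)*b))) -> (y*((2*x)*((a+a)+b)))
Apply DISTRIBUTE at R (target: ((2*x)*((a+a)+b))): (y*((2*x)*((a+a)+b))) -> (y*(((2*x)*(a+a))+((2*x)*b)))
Apply DISTRIBUTE at root (target: (y*(((2*x)*(a+a))+((2*x)*b)))): (y*(((2*x)*(a+a))+((2*x)*b))) -> ((y*((2*x)*(a+a)))+(y*((2*x)*b)))

Answer: ((y*((2*x)*(a+a)))+(y*((2*x)*b)))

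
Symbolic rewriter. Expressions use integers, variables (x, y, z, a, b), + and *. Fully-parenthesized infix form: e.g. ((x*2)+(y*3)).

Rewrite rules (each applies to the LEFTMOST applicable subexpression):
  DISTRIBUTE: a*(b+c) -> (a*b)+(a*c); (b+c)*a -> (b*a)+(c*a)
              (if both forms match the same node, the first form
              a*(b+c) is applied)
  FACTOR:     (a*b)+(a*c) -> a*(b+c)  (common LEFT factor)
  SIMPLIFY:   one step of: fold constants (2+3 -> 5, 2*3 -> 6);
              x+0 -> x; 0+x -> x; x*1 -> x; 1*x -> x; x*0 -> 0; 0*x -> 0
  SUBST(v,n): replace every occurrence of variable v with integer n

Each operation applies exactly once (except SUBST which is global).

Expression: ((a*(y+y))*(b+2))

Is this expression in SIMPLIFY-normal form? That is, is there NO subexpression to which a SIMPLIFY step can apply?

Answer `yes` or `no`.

Answer: yes

Derivation:
Expression: ((a*(y+y))*(b+2))
Scanning for simplifiable subexpressions (pre-order)...
  at root: ((a*(y+y))*(b+2)) (not simplifiable)
  at L: (a*(y+y)) (not simplifiable)
  at LR: (y+y) (not simplifiable)
  at R: (b+2) (not simplifiable)
Result: no simplifiable subexpression found -> normal form.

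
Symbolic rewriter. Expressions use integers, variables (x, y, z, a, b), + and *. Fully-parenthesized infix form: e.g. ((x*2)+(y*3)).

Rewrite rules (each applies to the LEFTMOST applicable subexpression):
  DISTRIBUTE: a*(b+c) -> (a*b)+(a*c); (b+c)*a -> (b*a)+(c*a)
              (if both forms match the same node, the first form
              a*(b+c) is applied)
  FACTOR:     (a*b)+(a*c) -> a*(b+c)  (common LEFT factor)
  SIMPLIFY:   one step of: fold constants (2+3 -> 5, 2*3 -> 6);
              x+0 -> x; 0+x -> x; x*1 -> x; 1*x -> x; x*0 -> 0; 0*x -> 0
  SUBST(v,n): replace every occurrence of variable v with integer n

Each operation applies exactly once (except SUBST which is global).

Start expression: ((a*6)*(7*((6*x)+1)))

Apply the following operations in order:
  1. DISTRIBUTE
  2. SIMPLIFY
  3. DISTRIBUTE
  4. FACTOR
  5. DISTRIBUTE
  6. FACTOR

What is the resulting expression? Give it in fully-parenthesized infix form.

Answer: ((a*6)*((7*(6*x))+7))

Derivation:
Start: ((a*6)*(7*((6*x)+1)))
Apply DISTRIBUTE at R (target: (7*((6*x)+1))): ((a*6)*(7*((6*x)+1))) -> ((a*6)*((7*(6*x))+(7*1)))
Apply SIMPLIFY at RR (target: (7*1)): ((a*6)*((7*(6*x))+(7*1))) -> ((a*6)*((7*(6*x))+7))
Apply DISTRIBUTE at root (target: ((a*6)*((7*(6*x))+7))): ((a*6)*((7*(6*x))+7)) -> (((a*6)*(7*(6*x)))+((a*6)*7))
Apply FACTOR at root (target: (((a*6)*(7*(6*x)))+((a*6)*7))): (((a*6)*(7*(6*x)))+((a*6)*7)) -> ((a*6)*((7*(6*x))+7))
Apply DISTRIBUTE at root (target: ((a*6)*((7*(6*x))+7))): ((a*6)*((7*(6*x))+7)) -> (((a*6)*(7*(6*x)))+((a*6)*7))
Apply FACTOR at root (target: (((a*6)*(7*(6*x)))+((a*6)*7))): (((a*6)*(7*(6*x)))+((a*6)*7)) -> ((a*6)*((7*(6*x))+7))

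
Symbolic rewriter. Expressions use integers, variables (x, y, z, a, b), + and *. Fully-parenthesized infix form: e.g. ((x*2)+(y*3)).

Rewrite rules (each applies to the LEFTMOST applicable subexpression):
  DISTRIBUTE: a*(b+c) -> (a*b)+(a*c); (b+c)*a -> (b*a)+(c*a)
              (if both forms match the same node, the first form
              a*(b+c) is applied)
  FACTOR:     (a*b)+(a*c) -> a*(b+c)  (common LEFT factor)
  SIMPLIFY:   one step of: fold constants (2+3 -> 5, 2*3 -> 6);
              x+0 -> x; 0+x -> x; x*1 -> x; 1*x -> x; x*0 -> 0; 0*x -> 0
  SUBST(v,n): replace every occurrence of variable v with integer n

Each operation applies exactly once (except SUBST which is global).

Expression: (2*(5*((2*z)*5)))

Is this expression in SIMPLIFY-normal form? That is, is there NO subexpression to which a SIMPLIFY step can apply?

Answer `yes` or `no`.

Expression: (2*(5*((2*z)*5)))
Scanning for simplifiable subexpressions (pre-order)...
  at root: (2*(5*((2*z)*5))) (not simplifiable)
  at R: (5*((2*z)*5)) (not simplifiable)
  at RR: ((2*z)*5) (not simplifiable)
  at RRL: (2*z) (not simplifiable)
Result: no simplifiable subexpression found -> normal form.

Answer: yes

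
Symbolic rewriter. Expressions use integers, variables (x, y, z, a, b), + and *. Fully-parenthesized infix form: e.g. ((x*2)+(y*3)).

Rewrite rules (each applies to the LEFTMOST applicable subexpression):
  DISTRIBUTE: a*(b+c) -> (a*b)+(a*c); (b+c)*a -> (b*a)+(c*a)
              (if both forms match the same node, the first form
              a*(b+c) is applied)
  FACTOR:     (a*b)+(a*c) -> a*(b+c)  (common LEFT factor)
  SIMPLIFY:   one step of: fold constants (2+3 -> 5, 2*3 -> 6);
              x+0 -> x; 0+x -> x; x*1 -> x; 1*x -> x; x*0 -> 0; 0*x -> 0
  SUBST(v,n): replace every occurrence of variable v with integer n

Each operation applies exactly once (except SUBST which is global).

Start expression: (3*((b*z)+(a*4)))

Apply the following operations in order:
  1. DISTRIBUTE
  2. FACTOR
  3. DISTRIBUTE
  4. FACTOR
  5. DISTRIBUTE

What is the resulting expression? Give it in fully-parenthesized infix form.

Start: (3*((b*z)+(a*4)))
Apply DISTRIBUTE at root (target: (3*((b*z)+(a*4)))): (3*((b*z)+(a*4))) -> ((3*(b*z))+(3*(a*4)))
Apply FACTOR at root (target: ((3*(b*z))+(3*(a*4)))): ((3*(b*z))+(3*(a*4))) -> (3*((b*z)+(a*4)))
Apply DISTRIBUTE at root (target: (3*((b*z)+(a*4)))): (3*((b*z)+(a*4))) -> ((3*(b*z))+(3*(a*4)))
Apply FACTOR at root (target: ((3*(b*z))+(3*(a*4)))): ((3*(b*z))+(3*(a*4))) -> (3*((b*z)+(a*4)))
Apply DISTRIBUTE at root (target: (3*((b*z)+(a*4)))): (3*((b*z)+(a*4))) -> ((3*(b*z))+(3*(a*4)))

Answer: ((3*(b*z))+(3*(a*4)))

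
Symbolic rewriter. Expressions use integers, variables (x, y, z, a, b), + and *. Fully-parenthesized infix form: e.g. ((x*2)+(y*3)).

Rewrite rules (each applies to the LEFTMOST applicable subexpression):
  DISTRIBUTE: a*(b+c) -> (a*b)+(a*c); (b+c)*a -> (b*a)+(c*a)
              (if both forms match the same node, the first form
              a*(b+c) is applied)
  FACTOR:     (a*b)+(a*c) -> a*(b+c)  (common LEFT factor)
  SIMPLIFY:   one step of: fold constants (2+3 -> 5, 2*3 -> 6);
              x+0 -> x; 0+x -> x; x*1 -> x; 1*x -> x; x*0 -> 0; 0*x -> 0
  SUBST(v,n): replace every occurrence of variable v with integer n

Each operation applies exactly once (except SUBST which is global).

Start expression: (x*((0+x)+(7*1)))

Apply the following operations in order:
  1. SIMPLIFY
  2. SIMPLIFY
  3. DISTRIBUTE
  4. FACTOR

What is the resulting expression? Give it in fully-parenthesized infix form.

Start: (x*((0+x)+(7*1)))
Apply SIMPLIFY at RL (target: (0+x)): (x*((0+x)+(7*1))) -> (x*(x+(7*1)))
Apply SIMPLIFY at RR (target: (7*1)): (x*(x+(7*1))) -> (x*(x+7))
Apply DISTRIBUTE at root (target: (x*(x+7))): (x*(x+7)) -> ((x*x)+(x*7))
Apply FACTOR at root (target: ((x*x)+(x*7))): ((x*x)+(x*7)) -> (x*(x+7))

Answer: (x*(x+7))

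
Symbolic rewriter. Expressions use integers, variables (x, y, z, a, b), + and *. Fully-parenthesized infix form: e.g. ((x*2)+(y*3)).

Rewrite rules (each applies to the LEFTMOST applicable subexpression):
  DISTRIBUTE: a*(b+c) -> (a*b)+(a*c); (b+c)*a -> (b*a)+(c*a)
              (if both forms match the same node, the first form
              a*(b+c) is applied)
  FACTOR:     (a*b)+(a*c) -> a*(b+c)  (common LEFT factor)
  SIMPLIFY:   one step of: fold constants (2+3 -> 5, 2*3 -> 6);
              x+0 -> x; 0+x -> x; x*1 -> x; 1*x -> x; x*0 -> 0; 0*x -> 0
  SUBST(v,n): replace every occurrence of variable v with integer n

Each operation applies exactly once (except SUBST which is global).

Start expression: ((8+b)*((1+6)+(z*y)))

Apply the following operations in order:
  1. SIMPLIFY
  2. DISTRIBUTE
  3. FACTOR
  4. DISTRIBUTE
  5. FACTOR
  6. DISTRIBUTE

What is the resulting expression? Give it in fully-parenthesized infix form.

Answer: (((8+b)*7)+((8+b)*(z*y)))

Derivation:
Start: ((8+b)*((1+6)+(z*y)))
Apply SIMPLIFY at RL (target: (1+6)): ((8+b)*((1+6)+(z*y))) -> ((8+b)*(7+(z*y)))
Apply DISTRIBUTE at root (target: ((8+b)*(7+(z*y)))): ((8+b)*(7+(z*y))) -> (((8+b)*7)+((8+b)*(z*y)))
Apply FACTOR at root (target: (((8+b)*7)+((8+b)*(z*y)))): (((8+b)*7)+((8+b)*(z*y))) -> ((8+b)*(7+(z*y)))
Apply DISTRIBUTE at root (target: ((8+b)*(7+(z*y)))): ((8+b)*(7+(z*y))) -> (((8+b)*7)+((8+b)*(z*y)))
Apply FACTOR at root (target: (((8+b)*7)+((8+b)*(z*y)))): (((8+b)*7)+((8+b)*(z*y))) -> ((8+b)*(7+(z*y)))
Apply DISTRIBUTE at root (target: ((8+b)*(7+(z*y)))): ((8+b)*(7+(z*y))) -> (((8+b)*7)+((8+b)*(z*y)))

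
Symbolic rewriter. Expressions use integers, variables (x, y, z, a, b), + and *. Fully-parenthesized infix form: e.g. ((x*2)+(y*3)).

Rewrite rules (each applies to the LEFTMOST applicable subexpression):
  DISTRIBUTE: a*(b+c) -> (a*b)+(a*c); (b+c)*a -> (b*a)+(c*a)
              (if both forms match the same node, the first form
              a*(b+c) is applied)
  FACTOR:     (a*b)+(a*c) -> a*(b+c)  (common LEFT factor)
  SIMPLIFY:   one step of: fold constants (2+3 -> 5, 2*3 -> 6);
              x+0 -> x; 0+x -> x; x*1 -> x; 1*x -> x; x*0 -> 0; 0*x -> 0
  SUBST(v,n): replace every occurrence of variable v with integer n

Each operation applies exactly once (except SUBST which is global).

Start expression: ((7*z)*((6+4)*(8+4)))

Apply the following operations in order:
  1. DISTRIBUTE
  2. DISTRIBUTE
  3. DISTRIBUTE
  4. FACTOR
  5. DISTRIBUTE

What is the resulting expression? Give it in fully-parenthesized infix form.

Start: ((7*z)*((6+4)*(8+4)))
Apply DISTRIBUTE at R (target: ((6+4)*(8+4))): ((7*z)*((6+4)*(8+4))) -> ((7*z)*(((6+4)*8)+((6+4)*4)))
Apply DISTRIBUTE at root (target: ((7*z)*(((6+4)*8)+((6+4)*4)))): ((7*z)*(((6+4)*8)+((6+4)*4))) -> (((7*z)*((6+4)*8))+((7*z)*((6+4)*4)))
Apply DISTRIBUTE at LR (target: ((6+4)*8)): (((7*z)*((6+4)*8))+((7*z)*((6+4)*4))) -> (((7*z)*((6*8)+(4*8)))+((7*z)*((6+4)*4)))
Apply FACTOR at root (target: (((7*z)*((6*8)+(4*8)))+((7*z)*((6+4)*4)))): (((7*z)*((6*8)+(4*8)))+((7*z)*((6+4)*4))) -> ((7*z)*(((6*8)+(4*8))+((6+4)*4)))
Apply DISTRIBUTE at root (target: ((7*z)*(((6*8)+(4*8))+((6+4)*4)))): ((7*z)*(((6*8)+(4*8))+((6+4)*4))) -> (((7*z)*((6*8)+(4*8)))+((7*z)*((6+4)*4)))

Answer: (((7*z)*((6*8)+(4*8)))+((7*z)*((6+4)*4)))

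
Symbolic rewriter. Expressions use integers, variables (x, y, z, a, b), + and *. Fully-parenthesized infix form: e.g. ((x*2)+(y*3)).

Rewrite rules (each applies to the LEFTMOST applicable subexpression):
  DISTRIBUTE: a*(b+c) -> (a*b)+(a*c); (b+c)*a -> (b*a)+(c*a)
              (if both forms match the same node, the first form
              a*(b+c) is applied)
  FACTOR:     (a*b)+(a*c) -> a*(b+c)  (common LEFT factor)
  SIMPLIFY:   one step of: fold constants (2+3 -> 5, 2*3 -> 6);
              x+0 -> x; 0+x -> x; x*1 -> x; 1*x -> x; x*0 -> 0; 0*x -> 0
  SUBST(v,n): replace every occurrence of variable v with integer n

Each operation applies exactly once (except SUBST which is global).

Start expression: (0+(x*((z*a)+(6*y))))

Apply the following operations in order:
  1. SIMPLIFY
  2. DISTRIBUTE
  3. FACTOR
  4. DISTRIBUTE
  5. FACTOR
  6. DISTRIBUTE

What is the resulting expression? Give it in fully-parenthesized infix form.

Answer: ((x*(z*a))+(x*(6*y)))

Derivation:
Start: (0+(x*((z*a)+(6*y))))
Apply SIMPLIFY at root (target: (0+(x*((z*a)+(6*y))))): (0+(x*((z*a)+(6*y)))) -> (x*((z*a)+(6*y)))
Apply DISTRIBUTE at root (target: (x*((z*a)+(6*y)))): (x*((z*a)+(6*y))) -> ((x*(z*a))+(x*(6*y)))
Apply FACTOR at root (target: ((x*(z*a))+(x*(6*y)))): ((x*(z*a))+(x*(6*y))) -> (x*((z*a)+(6*y)))
Apply DISTRIBUTE at root (target: (x*((z*a)+(6*y)))): (x*((z*a)+(6*y))) -> ((x*(z*a))+(x*(6*y)))
Apply FACTOR at root (target: ((x*(z*a))+(x*(6*y)))): ((x*(z*a))+(x*(6*y))) -> (x*((z*a)+(6*y)))
Apply DISTRIBUTE at root (target: (x*((z*a)+(6*y)))): (x*((z*a)+(6*y))) -> ((x*(z*a))+(x*(6*y)))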